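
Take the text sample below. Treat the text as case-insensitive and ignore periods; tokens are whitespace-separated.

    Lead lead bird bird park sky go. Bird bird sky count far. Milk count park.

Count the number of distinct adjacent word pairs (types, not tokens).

13

15 tokens → 14 bigram windows in total.
Repeated bigrams (each contributes count−1 duplicates):
  bird bird: 2
1 duplicate windows → 14 − 1 = 13 distinct.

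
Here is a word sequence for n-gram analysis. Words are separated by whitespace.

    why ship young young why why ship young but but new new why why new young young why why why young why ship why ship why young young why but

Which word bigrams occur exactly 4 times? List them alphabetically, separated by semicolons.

why ship; why why; young why

Bigram counts meeting the condition (exactly 4 times):
  why ship: 4
  why why: 4
  young why: 4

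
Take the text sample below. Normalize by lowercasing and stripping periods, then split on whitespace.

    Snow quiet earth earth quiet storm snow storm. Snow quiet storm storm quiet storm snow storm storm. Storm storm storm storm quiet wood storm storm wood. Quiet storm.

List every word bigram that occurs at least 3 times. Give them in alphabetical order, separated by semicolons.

Bigram counts meeting the condition (at least 3 times):
  quiet storm: 4
  storm snow: 3
  storm storm: 7

quiet storm; storm snow; storm storm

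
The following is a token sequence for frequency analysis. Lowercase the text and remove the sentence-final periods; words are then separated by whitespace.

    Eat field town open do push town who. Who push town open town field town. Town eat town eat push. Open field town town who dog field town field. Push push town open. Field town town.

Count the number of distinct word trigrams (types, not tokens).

30

36 tokens → 34 trigram windows in total.
Repeated trigrams (each contributes count−1 duplicates):
  field town town: 3
  open field town: 2
  push town open: 2
4 duplicate windows → 34 − 4 = 30 distinct.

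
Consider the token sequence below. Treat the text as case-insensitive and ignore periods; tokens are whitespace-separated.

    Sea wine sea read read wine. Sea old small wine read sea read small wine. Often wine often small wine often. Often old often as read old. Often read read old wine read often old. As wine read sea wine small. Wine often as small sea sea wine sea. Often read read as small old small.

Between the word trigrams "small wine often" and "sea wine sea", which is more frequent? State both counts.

"small wine often": 3 occurrences
"sea wine sea": 2 occurrences

"small wine often" (3 vs 2)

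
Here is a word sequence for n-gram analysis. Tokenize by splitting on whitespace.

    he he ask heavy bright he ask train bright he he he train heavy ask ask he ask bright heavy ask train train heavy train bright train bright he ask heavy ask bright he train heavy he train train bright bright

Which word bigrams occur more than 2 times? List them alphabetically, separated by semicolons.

Bigram counts meeting the condition (more than 2 times):
  bright he: 4
  he ask: 4
  he he: 3
  he train: 3
  heavy ask: 3
  train bright: 4
  train heavy: 3

bright he; he ask; he he; he train; heavy ask; train bright; train heavy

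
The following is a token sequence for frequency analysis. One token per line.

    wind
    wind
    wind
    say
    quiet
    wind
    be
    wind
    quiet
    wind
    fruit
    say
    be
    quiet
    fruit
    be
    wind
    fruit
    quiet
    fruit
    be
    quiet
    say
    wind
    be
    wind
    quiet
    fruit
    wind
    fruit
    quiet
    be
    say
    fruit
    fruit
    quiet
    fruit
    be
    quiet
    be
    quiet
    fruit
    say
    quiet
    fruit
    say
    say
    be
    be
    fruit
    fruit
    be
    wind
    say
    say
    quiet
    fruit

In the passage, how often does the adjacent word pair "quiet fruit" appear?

Scanning the 56 overlapping bigram windows for "quiet fruit":
  position 14–15: quiet fruit
  position 19–20: quiet fruit
  position 27–28: quiet fruit
  position 36–37: quiet fruit
  position 41–42: quiet fruit
  position 44–45: quiet fruit
  position 56–57: quiet fruit

7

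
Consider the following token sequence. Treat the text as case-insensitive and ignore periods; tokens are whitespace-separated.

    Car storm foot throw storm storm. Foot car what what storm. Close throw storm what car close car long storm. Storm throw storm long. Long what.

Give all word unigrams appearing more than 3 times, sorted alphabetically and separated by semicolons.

car; storm; what

Unigram counts meeting the condition (more than 3 times):
  car: 4
  storm: 8
  what: 4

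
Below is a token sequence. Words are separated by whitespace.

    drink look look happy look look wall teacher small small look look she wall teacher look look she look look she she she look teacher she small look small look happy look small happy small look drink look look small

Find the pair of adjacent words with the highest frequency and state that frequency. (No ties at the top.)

"look look", 6 times

Bigram frequencies (highest first):
  look look: 6
  small look: 4
  look she: 3
  look small: 3
  drink look: 2
  look happy: 2
  … (15 more, each ≤ 2)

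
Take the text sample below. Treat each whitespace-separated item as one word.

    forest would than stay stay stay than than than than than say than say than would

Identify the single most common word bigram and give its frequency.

Bigram frequencies (highest first):
  than than: 4
  stay stay: 2
  than say: 2
  say than: 2
  forest would: 1
  would than: 1
  … (3 more, each ≤ 1)

"than than", 4 times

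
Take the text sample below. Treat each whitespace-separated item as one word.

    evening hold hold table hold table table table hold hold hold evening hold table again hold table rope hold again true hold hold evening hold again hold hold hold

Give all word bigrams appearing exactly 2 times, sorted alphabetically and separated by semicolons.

again hold; hold again; hold evening; table hold; table table

Bigram counts meeting the condition (exactly 2 times):
  again hold: 2
  hold again: 2
  hold evening: 2
  table hold: 2
  table table: 2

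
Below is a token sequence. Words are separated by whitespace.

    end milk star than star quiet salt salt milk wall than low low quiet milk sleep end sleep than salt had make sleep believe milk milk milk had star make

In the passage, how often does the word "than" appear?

Scanning the 30 tokens for "than":
  position 4: than
  position 11: than
  position 19: than

3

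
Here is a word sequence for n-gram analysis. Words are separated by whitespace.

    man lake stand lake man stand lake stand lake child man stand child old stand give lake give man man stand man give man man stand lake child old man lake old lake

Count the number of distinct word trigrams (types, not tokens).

26

33 tokens → 31 trigram windows in total.
Repeated trigrams (each contributes count−1 duplicates):
  give man man: 2
  lake stand lake: 2
  man man stand: 2
  man stand lake: 2
  stand lake child: 2
5 duplicate windows → 31 − 5 = 26 distinct.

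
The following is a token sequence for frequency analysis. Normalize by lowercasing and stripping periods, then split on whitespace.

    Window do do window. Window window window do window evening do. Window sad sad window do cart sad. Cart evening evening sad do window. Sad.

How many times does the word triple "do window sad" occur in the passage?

2

Scanning the 23 overlapping trigram windows for "do window sad":
  position 11–13: do window sad
  position 23–25: do window sad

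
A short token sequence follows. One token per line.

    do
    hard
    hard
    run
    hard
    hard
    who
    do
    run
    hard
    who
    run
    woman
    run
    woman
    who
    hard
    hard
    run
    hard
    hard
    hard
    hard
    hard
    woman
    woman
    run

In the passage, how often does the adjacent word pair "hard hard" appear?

7

Scanning the 26 overlapping bigram windows for "hard hard":
  position 2–3: hard hard
  position 5–6: hard hard
  position 17–18: hard hard
  position 20–21: hard hard
  position 21–22: hard hard
  position 22–23: hard hard
  position 23–24: hard hard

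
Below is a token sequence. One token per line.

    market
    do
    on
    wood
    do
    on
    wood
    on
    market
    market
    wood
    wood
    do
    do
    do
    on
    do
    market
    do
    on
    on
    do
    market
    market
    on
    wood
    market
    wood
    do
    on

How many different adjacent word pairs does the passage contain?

30 tokens → 29 bigram windows in total.
Repeated bigrams (each contributes count−1 duplicates):
  do on: 5
  on wood: 3
  wood do: 3
  do do: 2
  do market: 2
  market do: 2
  market market: 2
  market wood: 2
  … (1 more repeated)
14 duplicate windows → 29 − 14 = 15 distinct.

15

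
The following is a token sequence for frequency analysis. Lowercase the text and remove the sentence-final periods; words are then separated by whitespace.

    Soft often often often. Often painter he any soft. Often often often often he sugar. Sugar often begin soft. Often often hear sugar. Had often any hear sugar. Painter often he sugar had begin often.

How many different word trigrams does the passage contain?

27

35 tokens → 33 trigram windows in total.
Repeated trigrams (each contributes count−1 duplicates):
  often often often: 4
  soft often often: 3
  often he sugar: 2
6 duplicate windows → 33 − 6 = 27 distinct.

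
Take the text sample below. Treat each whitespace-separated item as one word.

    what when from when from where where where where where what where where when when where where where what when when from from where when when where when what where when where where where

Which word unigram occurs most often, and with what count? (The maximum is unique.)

"where", 16 times

Unigram frequencies (highest first):
  where: 16
  when: 10
  what: 4
  from: 4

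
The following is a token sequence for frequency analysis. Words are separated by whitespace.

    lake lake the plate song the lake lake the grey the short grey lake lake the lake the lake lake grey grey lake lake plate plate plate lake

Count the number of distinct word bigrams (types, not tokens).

28 tokens → 27 bigram windows in total.
Repeated bigrams (each contributes count−1 duplicates):
  lake lake: 5
  lake the: 4
  the lake: 3
  grey lake: 2
  plate plate: 2
11 duplicate windows → 27 − 11 = 16 distinct.

16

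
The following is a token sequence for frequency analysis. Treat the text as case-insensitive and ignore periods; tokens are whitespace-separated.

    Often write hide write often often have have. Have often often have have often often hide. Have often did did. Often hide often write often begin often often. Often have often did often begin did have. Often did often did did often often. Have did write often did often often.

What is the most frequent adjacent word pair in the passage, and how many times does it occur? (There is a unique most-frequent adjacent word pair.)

Bigram frequencies (highest first):
  often often: 7
  have often: 5
  often did: 5
  did often: 5
  often have: 4
  write often: 3
  … (14 more, each ≤ 3)

"often often", 7 times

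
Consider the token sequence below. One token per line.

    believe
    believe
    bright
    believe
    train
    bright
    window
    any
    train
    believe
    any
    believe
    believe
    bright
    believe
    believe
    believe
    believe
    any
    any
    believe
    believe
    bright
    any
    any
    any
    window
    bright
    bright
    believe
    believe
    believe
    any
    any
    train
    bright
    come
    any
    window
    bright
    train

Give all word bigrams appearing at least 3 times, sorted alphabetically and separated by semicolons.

Bigram counts meeting the condition (at least 3 times):
  any any: 4
  believe any: 3
  believe believe: 8
  believe bright: 3
  bright believe: 3

any any; believe any; believe believe; believe bright; bright believe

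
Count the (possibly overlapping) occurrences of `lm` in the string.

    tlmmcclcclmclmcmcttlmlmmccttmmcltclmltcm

6

Sliding a length-2 window over the 40 characters (39 positions):
  position 2–3: lm
  position 10–11: lm
  position 13–14: lm
  position 20–21: lm
  position 22–23: lm
  position 35–36: lm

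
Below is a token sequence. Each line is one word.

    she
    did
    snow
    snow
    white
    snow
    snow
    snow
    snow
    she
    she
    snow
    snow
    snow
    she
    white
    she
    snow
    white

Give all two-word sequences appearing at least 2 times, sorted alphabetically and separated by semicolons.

she snow; snow she; snow snow; snow white

Bigram counts meeting the condition (at least 2 times):
  she snow: 2
  snow she: 2
  snow snow: 6
  snow white: 2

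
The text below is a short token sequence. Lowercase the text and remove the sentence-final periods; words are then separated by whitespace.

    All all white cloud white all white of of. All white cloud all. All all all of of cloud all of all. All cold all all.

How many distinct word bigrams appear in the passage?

26 tokens → 25 bigram windows in total.
Repeated bigrams (each contributes count−1 duplicates):
  all all: 6
  all white: 3
  all of: 2
  cloud all: 2
  of all: 2
  of of: 2
  white cloud: 2
12 duplicate windows → 25 − 12 = 13 distinct.

13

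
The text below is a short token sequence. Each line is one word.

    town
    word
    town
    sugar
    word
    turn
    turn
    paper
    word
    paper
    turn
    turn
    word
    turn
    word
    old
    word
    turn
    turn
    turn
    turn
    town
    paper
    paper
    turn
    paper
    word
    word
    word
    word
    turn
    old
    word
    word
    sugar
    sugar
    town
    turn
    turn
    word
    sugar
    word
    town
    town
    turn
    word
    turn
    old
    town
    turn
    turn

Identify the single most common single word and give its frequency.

"turn", 17 times

Unigram frequencies (highest first):
  turn: 17
  word: 15
  town: 7
  paper: 5
  sugar: 4
  old: 3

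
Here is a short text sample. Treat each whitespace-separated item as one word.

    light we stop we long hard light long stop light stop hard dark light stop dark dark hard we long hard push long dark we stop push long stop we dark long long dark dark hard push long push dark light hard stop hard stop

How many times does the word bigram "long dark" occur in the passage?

2

Scanning the 44 overlapping bigram windows for "long dark":
  position 23–24: long dark
  position 33–34: long dark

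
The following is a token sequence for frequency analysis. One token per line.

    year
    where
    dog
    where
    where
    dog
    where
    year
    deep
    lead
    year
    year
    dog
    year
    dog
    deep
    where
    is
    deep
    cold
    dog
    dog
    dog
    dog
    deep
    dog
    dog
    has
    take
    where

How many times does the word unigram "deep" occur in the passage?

Scanning the 30 tokens for "deep":
  position 9: deep
  position 16: deep
  position 19: deep
  position 25: deep

4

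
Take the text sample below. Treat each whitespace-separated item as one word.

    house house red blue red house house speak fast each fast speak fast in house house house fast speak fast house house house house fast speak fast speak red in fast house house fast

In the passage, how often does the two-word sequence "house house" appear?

Scanning the 33 overlapping bigram windows for "house house":
  position 1–2: house house
  position 6–7: house house
  position 15–16: house house
  position 16–17: house house
  position 21–22: house house
  position 22–23: house house
  position 23–24: house house
  position 32–33: house house

8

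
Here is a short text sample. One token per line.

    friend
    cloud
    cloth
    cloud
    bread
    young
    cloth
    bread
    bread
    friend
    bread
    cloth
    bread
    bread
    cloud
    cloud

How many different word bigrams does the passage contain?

16 tokens → 15 bigram windows in total.
Repeated bigrams (each contributes count−1 duplicates):
  bread bread: 2
  cloth bread: 2
2 duplicate windows → 15 − 2 = 13 distinct.

13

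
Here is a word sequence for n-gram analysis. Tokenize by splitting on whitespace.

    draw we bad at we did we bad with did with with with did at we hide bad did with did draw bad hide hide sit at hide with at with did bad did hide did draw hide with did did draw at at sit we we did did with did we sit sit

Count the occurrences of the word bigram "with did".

Scanning the 53 overlapping bigram windows for "with did":
  position 9–10: with did
  position 13–14: with did
  position 20–21: with did
  position 31–32: with did
  position 39–40: with did
  position 50–51: with did

6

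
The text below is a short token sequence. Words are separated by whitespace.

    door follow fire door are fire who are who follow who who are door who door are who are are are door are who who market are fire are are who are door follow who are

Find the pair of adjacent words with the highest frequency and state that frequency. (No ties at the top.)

Bigram frequencies (highest first):
  who are: 5
  are who: 4
  door are: 3
  are door: 3
  are are: 3
  door follow: 2
  … (12 more, each ≤ 2)

"who are", 5 times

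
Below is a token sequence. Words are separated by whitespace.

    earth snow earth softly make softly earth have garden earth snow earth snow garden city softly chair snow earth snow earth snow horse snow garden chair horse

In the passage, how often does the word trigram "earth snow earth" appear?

Scanning the 25 overlapping trigram windows for "earth snow earth":
  position 1–3: earth snow earth
  position 10–12: earth snow earth
  position 19–21: earth snow earth

3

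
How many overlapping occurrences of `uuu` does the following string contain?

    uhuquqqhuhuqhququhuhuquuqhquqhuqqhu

Sliding a length-3 window over the 35 characters (33 positions):
  (no match at any position)

0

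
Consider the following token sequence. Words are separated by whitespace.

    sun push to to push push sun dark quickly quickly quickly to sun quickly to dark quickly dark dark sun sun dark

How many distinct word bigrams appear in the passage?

17

22 tokens → 21 bigram windows in total.
Repeated bigrams (each contributes count−1 duplicates):
  dark quickly: 2
  quickly quickly: 2
  quickly to: 2
  sun dark: 2
4 duplicate windows → 21 − 4 = 17 distinct.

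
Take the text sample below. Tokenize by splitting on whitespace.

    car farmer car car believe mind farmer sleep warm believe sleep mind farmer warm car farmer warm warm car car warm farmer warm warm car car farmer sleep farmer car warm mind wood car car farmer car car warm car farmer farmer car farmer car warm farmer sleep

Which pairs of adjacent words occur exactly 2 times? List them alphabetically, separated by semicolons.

Bigram counts meeting the condition (exactly 2 times):
  mind farmer: 2
  warm farmer: 2
  warm warm: 2

mind farmer; warm farmer; warm warm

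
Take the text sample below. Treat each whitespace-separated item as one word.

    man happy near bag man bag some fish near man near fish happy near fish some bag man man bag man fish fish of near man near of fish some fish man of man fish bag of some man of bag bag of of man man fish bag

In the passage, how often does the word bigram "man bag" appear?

2

Scanning the 47 overlapping bigram windows for "man bag":
  position 5–6: man bag
  position 19–20: man bag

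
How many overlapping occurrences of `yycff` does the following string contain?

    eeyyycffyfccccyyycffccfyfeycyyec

2

Sliding a length-5 window over the 32 characters (28 positions):
  position 4–8: yycff
  position 16–20: yycff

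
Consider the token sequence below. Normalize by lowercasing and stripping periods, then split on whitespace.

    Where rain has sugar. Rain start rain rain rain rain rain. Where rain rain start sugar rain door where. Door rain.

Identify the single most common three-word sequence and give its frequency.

"rain rain rain", 3 times

Trigram frequencies (highest first):
  rain rain rain: 3
  where rain has: 1
  rain has sugar: 1
  has sugar rain: 1
  sugar rain start: 1
  rain start rain: 1
  … (11 more, each ≤ 1)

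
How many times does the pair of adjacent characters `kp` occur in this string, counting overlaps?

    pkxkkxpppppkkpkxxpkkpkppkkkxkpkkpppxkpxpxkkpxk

Sliding a length-2 window over the 46 characters (45 positions):
  position 13–14: kp
  position 20–21: kp
  position 22–23: kp
  position 29–30: kp
  position 32–33: kp
  position 37–38: kp
  position 43–44: kp

7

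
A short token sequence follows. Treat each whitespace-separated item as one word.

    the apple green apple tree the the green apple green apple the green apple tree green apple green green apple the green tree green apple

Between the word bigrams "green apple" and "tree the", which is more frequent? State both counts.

"green apple" (7 vs 1)

"green apple": 7 occurrences
"tree the": 1 occurrence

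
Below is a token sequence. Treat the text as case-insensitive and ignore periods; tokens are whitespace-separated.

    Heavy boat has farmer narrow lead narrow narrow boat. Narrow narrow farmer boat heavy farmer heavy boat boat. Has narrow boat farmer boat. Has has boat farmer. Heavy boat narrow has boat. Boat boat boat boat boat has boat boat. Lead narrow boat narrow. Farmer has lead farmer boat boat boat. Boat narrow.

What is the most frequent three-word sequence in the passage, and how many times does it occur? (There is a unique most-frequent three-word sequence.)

"boat boat boat", 6 times

Trigram frequencies (highest first):
  boat boat boat: 6
  narrow boat narrow: 2
  farmer heavy boat: 2
  boat boat has: 2
  has boat boat: 2
  heavy boat has: 1
  … (36 more, each ≤ 1)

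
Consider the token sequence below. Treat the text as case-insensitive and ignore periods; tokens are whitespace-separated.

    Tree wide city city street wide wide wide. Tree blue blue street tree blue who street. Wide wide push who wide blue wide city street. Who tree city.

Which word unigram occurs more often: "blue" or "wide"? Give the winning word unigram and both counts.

"wide" (8 vs 4)

"blue": 4 occurrences
"wide": 8 occurrences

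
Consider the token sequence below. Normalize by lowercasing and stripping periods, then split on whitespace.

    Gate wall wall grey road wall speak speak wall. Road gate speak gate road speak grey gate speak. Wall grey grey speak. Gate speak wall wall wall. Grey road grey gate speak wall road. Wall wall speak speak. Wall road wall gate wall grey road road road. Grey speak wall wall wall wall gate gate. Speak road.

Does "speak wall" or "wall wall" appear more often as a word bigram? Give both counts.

"wall wall" (7 vs 6)

"speak wall": 6 occurrences
"wall wall": 7 occurrences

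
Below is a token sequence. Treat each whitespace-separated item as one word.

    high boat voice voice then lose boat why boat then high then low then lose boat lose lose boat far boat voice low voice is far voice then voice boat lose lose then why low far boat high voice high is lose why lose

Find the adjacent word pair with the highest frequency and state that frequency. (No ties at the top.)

Bigram frequencies (highest first):
  lose boat: 3
  boat voice: 2
  voice then: 2
  then lose: 2
  boat lose: 2
  lose lose: 2
  … (29 more, each ≤ 2)

"lose boat", 3 times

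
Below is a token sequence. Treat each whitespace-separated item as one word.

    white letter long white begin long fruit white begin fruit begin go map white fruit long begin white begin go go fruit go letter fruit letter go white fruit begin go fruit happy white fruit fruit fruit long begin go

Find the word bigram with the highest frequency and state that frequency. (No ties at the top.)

Bigram frequencies (highest first):
  begin go: 4
  white begin: 3
  white fruit: 3
  fruit begin: 2
  fruit long: 2
  long begin: 2
  … (21 more, each ≤ 2)

"begin go", 4 times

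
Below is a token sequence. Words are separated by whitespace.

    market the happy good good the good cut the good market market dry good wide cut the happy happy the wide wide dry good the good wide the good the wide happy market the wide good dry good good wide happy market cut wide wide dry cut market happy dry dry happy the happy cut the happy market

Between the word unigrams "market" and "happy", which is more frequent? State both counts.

"happy" (9 vs 7)

"market": 7 occurrences
"happy": 9 occurrences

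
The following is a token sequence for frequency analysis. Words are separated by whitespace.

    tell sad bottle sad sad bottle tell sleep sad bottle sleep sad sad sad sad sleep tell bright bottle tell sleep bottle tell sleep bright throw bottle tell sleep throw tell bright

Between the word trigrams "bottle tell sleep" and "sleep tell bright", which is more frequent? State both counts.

"bottle tell sleep": 4 occurrences
"sleep tell bright": 1 occurrence

"bottle tell sleep" (4 vs 1)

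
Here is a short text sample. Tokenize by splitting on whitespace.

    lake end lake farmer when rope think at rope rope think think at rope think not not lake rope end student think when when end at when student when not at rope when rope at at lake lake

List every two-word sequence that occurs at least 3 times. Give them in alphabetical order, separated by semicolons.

at rope; rope think

Bigram counts meeting the condition (at least 3 times):
  at rope: 3
  rope think: 3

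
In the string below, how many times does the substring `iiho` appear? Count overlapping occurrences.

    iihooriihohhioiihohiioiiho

Sliding a length-4 window over the 26 characters (23 positions):
  position 1–4: iiho
  position 7–10: iiho
  position 15–18: iiho
  position 23–26: iiho

4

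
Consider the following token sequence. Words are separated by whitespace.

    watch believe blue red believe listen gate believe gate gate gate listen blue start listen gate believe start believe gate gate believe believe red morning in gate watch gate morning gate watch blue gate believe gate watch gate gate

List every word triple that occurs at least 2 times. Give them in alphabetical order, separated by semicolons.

Trigram counts meeting the condition (at least 2 times):
  believe gate gate: 2
  gate believe gate: 2
  gate watch gate: 2
  listen gate believe: 2

believe gate gate; gate believe gate; gate watch gate; listen gate believe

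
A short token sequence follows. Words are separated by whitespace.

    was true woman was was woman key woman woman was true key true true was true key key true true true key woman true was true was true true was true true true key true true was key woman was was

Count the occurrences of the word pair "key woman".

Scanning the 40 overlapping bigram windows for "key woman":
  position 7–8: key woman
  position 22–23: key woman
  position 38–39: key woman

3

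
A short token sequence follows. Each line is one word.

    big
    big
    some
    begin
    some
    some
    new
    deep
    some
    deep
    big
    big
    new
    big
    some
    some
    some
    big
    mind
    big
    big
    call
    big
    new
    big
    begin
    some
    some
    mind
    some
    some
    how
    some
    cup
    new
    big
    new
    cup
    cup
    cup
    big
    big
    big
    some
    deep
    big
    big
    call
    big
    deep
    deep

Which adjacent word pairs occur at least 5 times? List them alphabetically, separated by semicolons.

big big; some some

Bigram counts meeting the condition (at least 5 times):
  big big: 6
  some some: 5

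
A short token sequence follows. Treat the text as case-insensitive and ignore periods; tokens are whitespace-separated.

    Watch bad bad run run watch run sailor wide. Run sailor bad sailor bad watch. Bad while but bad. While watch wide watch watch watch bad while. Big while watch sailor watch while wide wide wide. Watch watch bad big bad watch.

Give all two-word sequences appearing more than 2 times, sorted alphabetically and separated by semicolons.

Bigram counts meeting the condition (more than 2 times):
  bad while: 3
  watch bad: 4
  watch watch: 3

bad while; watch bad; watch watch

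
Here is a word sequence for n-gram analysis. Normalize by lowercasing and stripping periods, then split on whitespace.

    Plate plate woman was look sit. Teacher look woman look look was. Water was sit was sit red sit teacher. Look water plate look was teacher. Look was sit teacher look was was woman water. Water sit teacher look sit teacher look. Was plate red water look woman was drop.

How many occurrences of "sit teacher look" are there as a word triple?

Scanning the 48 overlapping trigram windows for "sit teacher look":
  position 6–8: sit teacher look
  position 19–21: sit teacher look
  position 29–31: sit teacher look
  position 37–39: sit teacher look
  position 40–42: sit teacher look

5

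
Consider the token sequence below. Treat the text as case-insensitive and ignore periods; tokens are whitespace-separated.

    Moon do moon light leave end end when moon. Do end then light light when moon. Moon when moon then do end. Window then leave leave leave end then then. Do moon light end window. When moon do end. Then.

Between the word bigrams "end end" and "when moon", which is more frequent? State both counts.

"when moon" (4 vs 1)

"end end": 1 occurrence
"when moon": 4 occurrences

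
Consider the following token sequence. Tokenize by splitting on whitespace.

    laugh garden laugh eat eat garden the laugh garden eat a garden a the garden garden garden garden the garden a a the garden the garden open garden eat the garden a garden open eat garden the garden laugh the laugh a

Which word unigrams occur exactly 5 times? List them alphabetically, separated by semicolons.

eat; laugh

Unigram counts meeting the condition (exactly 5 times):
  eat: 5
  laugh: 5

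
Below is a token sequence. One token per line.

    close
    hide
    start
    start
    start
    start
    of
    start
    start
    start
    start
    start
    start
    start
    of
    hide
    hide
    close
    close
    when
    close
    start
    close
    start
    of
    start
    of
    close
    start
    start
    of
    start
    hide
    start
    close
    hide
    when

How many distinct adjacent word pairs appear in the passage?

37 tokens → 36 bigram windows in total.
Repeated bigrams (each contributes count−1 duplicates):
  start start: 10
  start of: 5
  close start: 3
  of start: 3
  close hide: 2
  hide start: 2
  start close: 2
20 duplicate windows → 36 − 20 = 16 distinct.

16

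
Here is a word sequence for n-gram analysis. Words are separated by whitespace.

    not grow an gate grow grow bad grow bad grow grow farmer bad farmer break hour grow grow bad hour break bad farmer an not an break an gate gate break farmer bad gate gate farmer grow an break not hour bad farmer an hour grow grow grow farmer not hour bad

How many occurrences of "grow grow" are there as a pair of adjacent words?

5

Scanning the 51 overlapping bigram windows for "grow grow":
  position 5–6: grow grow
  position 10–11: grow grow
  position 17–18: grow grow
  position 46–47: grow grow
  position 47–48: grow grow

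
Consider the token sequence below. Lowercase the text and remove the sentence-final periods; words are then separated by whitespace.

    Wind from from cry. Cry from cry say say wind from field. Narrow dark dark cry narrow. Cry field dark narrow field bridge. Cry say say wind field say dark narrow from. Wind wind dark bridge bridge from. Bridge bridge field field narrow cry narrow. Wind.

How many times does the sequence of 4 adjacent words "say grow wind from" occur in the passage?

0

Scanning the 43 overlapping 4-gram windows for "say grow wind from":
  (none found)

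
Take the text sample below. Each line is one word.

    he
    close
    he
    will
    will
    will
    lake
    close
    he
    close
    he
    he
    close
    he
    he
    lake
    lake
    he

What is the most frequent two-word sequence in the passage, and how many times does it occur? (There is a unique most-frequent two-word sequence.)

"close he", 4 times

Bigram frequencies (highest first):
  close he: 4
  he close: 3
  will will: 2
  he he: 2
  he will: 1
  will lake: 1
  … (4 more, each ≤ 1)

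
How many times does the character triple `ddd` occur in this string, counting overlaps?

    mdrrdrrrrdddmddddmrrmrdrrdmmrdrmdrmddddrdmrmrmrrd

5

Sliding a length-3 window over the 49 characters (47 positions):
  position 10–12: ddd
  position 14–16: ddd
  position 15–17: ddd
  position 36–38: ddd
  position 37–39: ddd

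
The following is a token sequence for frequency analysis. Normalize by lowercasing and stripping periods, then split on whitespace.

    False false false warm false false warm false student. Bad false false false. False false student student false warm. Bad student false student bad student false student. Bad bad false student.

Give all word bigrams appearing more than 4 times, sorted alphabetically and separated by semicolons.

false false; false student

Bigram counts meeting the condition (more than 4 times):
  false false: 7
  false student: 5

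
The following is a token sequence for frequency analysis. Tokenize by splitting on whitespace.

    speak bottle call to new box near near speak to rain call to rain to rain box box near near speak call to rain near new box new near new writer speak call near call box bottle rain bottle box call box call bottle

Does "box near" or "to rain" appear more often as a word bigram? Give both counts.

"box near": 2 occurrences
"to rain": 4 occurrences

"to rain" (4 vs 2)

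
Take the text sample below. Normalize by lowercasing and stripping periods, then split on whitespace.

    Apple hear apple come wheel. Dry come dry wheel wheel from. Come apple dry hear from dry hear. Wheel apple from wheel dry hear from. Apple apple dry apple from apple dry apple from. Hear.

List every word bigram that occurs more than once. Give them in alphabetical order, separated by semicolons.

Bigram counts meeting the condition (more than once):
  apple dry: 3
  apple from: 3
  dry apple: 2
  dry hear: 3
  from apple: 2
  hear from: 2
  wheel dry: 2

apple dry; apple from; dry apple; dry hear; from apple; hear from; wheel dry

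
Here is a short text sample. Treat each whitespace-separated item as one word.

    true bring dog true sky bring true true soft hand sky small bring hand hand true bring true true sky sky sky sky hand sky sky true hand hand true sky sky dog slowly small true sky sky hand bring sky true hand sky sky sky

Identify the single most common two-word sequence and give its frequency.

"sky sky", 8 times

Bigram frequencies (highest first):
  sky sky: 8
  true sky: 4
  hand sky: 3
  true bring: 2
  bring true: 2
  true true: 2
  … (19 more, each ≤ 2)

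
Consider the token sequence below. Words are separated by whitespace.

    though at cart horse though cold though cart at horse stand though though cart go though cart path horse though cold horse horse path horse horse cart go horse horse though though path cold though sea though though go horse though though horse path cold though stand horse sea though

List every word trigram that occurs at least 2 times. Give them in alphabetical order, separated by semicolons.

horse though cold; horse though though; path cold though

Trigram counts meeting the condition (at least 2 times):
  horse though cold: 2
  horse though though: 2
  path cold though: 2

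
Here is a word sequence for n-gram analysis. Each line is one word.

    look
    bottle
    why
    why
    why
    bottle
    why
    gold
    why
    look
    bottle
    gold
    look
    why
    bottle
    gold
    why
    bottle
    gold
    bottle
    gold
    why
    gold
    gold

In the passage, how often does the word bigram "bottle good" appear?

Scanning the 23 overlapping bigram windows for "bottle good":
  (none found)

0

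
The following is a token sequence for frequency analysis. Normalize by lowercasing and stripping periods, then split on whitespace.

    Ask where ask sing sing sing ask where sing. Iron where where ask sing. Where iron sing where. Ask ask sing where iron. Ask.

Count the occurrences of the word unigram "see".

0

Scanning the 24 tokens for "see":
  (none found)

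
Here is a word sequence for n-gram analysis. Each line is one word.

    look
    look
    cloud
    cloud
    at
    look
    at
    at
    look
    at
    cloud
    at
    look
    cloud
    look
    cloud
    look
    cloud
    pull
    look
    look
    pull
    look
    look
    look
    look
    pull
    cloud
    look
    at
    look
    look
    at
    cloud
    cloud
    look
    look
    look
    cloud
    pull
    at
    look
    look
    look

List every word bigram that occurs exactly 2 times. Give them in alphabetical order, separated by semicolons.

Bigram counts meeting the condition (exactly 2 times):
  at cloud: 2
  cloud at: 2
  cloud cloud: 2
  cloud pull: 2
  look pull: 2
  pull look: 2

at cloud; cloud at; cloud cloud; cloud pull; look pull; pull look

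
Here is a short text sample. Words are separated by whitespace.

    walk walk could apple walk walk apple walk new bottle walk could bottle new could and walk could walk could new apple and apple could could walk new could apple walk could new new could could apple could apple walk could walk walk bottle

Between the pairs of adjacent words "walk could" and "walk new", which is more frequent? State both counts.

"walk could": 6 occurrences
"walk new": 2 occurrences

"walk could" (6 vs 2)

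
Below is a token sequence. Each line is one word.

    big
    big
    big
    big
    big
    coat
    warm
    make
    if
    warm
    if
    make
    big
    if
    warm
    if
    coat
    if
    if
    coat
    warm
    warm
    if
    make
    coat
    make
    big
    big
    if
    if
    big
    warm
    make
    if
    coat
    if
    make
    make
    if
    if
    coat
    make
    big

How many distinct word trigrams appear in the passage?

43 tokens → 41 trigram windows in total.
Repeated trigrams (each contributes count−1 duplicates):
  big big big: 3
  coat make big: 2
  if coat if: 2
  if if coat: 2
  if warm if: 2
  warm if make: 2
  warm make if: 2
8 duplicate windows → 41 − 8 = 33 distinct.

33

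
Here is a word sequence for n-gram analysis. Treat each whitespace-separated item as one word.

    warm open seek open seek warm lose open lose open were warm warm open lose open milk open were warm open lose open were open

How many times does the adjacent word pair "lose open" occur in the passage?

4

Scanning the 24 overlapping bigram windows for "lose open":
  position 7–8: lose open
  position 9–10: lose open
  position 15–16: lose open
  position 22–23: lose open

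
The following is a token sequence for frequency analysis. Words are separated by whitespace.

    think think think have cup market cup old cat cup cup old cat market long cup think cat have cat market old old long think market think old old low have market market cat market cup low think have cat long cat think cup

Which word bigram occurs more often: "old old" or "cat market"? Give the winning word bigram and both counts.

"old old": 2 occurrences
"cat market": 3 occurrences

"cat market" (3 vs 2)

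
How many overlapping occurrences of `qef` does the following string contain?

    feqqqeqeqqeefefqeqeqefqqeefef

Sliding a length-3 window over the 29 characters (27 positions):
  position 20–22: qef

1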